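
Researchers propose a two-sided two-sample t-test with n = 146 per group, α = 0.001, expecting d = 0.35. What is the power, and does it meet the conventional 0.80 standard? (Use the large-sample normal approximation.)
Power ≈ 0.38; the study is underpowered (power < 0.80)

Power calculation (two-sample t-test, normal approximation):
z_β = d · √(n/2) - z_{α/2}
z_β = 0.35 · √(146/2) - 3.291
z_β = 0.35 · 8.544 - 3.291
z_β = -0.300

Power = Φ(z_β) = Φ(-0.300) ≈ 0.382

Effect size d = 0.35 is small by Cohen's convention (0.2/0.5/0.8).

Threshold: power ≥ 0.80 is conventionally adequate.
Power ≈ 0.38 → the study is underpowered (power < 0.80).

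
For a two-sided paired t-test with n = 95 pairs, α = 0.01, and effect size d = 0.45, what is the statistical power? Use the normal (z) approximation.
Power ≈ 0.96

Power calculation (paired t-test, normal approximation):
z_β = d · √n - z_{α/2}
z_β = 0.45 · √95 - 2.576
z_β = 0.45 · 9.747 - 2.576
z_β = 1.810

Power = Φ(z_β) = Φ(1.810) ≈ 0.965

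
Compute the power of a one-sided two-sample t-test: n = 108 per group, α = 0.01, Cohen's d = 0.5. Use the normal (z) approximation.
Power ≈ 0.91

Power calculation (two-sample t-test, normal approximation):
z_β = d · √(n/2) - z_α
z_β = 0.5 · √(108/2) - 2.326
z_β = 0.5 · 7.348 - 2.326
z_β = 1.348

Power = Φ(z_β) = Φ(1.348) ≈ 0.911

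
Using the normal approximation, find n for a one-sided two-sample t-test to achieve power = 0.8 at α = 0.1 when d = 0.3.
n = 101 per group

Sample size formula (two-sample t-test, normal approximation):
n = 2 · ((z_α + z_β) / d)²

z_α = 1.282 (for α = 0.1, one-sided)
z_β = 0.842 (for power = 0.8)
d = 0.3

n = 2 · ((1.282 + 0.842) / 0.3)²
n = 2 · (7.080)²
n ≈ 100.25
Round up to the next whole number: n = 101 per group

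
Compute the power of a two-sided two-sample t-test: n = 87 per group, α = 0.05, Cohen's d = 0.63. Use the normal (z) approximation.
Power ≈ 0.99

Power calculation (two-sample t-test, normal approximation):
z_β = d · √(n/2) - z_{α/2}
z_β = 0.63 · √(87/2) - 1.960
z_β = 0.63 · 6.595 - 1.960
z_β = 2.195

Power = Φ(z_β) = Φ(2.195) ≈ 0.986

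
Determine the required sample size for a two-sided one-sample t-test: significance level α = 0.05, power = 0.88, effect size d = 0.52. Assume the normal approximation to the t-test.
n = 37

Sample size formula (one-sample t-test, normal approximation):
n = ((z_{α/2} + z_β) / d)²

z_{α/2} = 1.960 (for α = 0.05, two-sided)
z_β = 1.175 (for power = 0.88)
d = 0.52

n = ((1.960 + 1.175) / 0.52)²
n = (6.029)²
n ≈ 36.35
Round up to the next whole number: n = 37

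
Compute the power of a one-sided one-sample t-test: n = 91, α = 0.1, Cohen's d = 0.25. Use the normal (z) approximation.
Power ≈ 0.87

Power calculation (one-sample t-test, normal approximation):
z_β = d · √n - z_α
z_β = 0.25 · √91 - 1.282
z_β = 0.25 · 9.539 - 1.282
z_β = 1.103

Power = Φ(z_β) = Φ(1.103) ≈ 0.865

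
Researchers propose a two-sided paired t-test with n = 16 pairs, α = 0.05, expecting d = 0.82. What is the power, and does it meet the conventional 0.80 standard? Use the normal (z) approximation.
Power ≈ 0.91; the study is adequately powered (power ≥ 0.80)

Power calculation (paired t-test, normal approximation):
z_β = d · √n - z_{α/2}
z_β = 0.82 · √16 - 1.960
z_β = 0.82 · 4.000 - 1.960
z_β = 1.320

Power = Φ(z_β) = Φ(1.320) ≈ 0.907

Effect size d = 0.82 is large by Cohen's convention (0.2/0.5/0.8).

Threshold: power ≥ 0.80 is conventionally adequate.
Power ≈ 0.91 → the study is adequately powered (power ≥ 0.80).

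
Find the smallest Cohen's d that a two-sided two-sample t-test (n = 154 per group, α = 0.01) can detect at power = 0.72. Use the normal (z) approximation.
d ≈ 0.36

Minimum detectable effect (two-sample t-test, normal approximation):
d = (z_{α/2} + z_β) / √(n/2)
d = (2.576 + 0.583) / √(154/2)
d = 3.159 / 8.775
d ≈ 0.36

By Cohen's convention (0.2 small / 0.5 medium / 0.8 large): small effect.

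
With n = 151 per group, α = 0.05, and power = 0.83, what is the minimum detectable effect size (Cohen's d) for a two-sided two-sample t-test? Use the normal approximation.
d ≈ 0.34

Minimum detectable effect (two-sample t-test, normal approximation):
d = (z_{α/2} + z_β) / √(n/2)
d = (1.960 + 0.954) / √(151/2)
d = 2.914 / 8.689
d ≈ 0.34

By Cohen's convention (0.2 small / 0.5 medium / 0.8 large): small effect.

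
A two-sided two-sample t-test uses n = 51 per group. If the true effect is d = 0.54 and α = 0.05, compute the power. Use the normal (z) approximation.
Power ≈ 0.78

Power calculation (two-sample t-test, normal approximation):
z_β = d · √(n/2) - z_{α/2}
z_β = 0.54 · √(51/2) - 1.960
z_β = 0.54 · 5.050 - 1.960
z_β = 0.767

Power = Φ(z_β) = Φ(0.767) ≈ 0.778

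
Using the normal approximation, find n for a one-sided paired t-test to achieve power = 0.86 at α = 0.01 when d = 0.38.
n = 81 pairs

Sample size formula (paired t-test, normal approximation):
n = ((z_α + z_β) / d)²

z_α = 2.326 (for α = 0.01, one-sided)
z_β = 1.080 (for power = 0.86)
d = 0.38

n = ((2.326 + 1.080) / 0.38)²
n = (8.963)²
n ≈ 80.34
Round up to the next whole number: n = 81 pairs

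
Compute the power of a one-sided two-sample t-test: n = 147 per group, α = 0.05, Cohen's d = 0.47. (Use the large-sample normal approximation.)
Power ≈ 0.99

Power calculation (two-sample t-test, normal approximation):
z_β = d · √(n/2) - z_α
z_β = 0.47 · √(147/2) - 1.645
z_β = 0.47 · 8.573 - 1.645
z_β = 2.385

Power = Φ(z_β) = Φ(2.385) ≈ 0.991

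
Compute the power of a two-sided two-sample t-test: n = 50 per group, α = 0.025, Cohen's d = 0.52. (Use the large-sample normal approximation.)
Power ≈ 0.64

Power calculation (two-sample t-test, normal approximation):
z_β = d · √(n/2) - z_{α/2}
z_β = 0.52 · √(50/2) - 2.241
z_β = 0.52 · 5.000 - 2.241
z_β = 0.359

Power = Φ(z_β) = Φ(0.359) ≈ 0.640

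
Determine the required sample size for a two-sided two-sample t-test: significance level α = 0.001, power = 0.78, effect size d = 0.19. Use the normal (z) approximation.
n = 915 per group

Sample size formula (two-sample t-test, normal approximation):
n = 2 · ((z_{α/2} + z_β) / d)²

z_{α/2} = 3.291 (for α = 0.001, two-sided)
z_β = 0.772 (for power = 0.78)
d = 0.19

n = 2 · ((3.291 + 0.772) / 0.19)²
n = 2 · (21.384)²
n ≈ 914.55
Round up to the next whole number: n = 915 per group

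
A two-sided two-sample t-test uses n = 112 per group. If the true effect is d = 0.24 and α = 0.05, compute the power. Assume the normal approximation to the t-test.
Power ≈ 0.43

Power calculation (two-sample t-test, normal approximation):
z_β = d · √(n/2) - z_{α/2}
z_β = 0.24 · √(112/2) - 1.960
z_β = 0.24 · 7.483 - 1.960
z_β = -0.164

Power = Φ(z_β) = Φ(-0.164) ≈ 0.435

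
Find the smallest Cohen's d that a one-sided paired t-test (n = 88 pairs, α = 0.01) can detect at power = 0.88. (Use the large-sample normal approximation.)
d ≈ 0.37

Minimum detectable effect (paired t-test, normal approximation):
d = (z_α + z_β) / √n
d = (2.326 + 1.175) / √88
d = 3.501 / 9.381
d ≈ 0.37

By Cohen's convention (0.2 small / 0.5 medium / 0.8 large): small effect.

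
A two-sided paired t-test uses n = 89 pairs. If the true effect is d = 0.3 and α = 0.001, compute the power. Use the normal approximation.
Power ≈ 0.32

Power calculation (paired t-test, normal approximation):
z_β = d · √n - z_{α/2}
z_β = 0.3 · √89 - 3.291
z_β = 0.3 · 9.434 - 3.291
z_β = -0.460

Power = Φ(z_β) = Φ(-0.460) ≈ 0.323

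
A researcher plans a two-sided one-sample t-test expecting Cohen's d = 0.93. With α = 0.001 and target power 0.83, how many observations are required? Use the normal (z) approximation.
n = 21

Sample size formula (one-sample t-test, normal approximation):
n = ((z_{α/2} + z_β) / d)²

z_{α/2} = 3.291 (for α = 0.001, two-sided)
z_β = 0.954 (for power = 0.83)
d = 0.93

n = ((3.291 + 0.954) / 0.93)²
n = (4.565)²
n ≈ 20.84
Round up to the next whole number: n = 21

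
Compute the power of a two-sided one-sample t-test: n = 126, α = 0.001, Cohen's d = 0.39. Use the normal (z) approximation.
Power ≈ 0.86

Power calculation (one-sample t-test, normal approximation):
z_β = d · √n - z_{α/2}
z_β = 0.39 · √126 - 3.291
z_β = 0.39 · 11.225 - 3.291
z_β = 1.087

Power = Φ(z_β) = Φ(1.087) ≈ 0.862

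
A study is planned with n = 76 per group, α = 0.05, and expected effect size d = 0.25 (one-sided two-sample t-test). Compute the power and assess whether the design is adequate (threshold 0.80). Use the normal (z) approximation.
Power ≈ 0.46; the study is underpowered (power < 0.80)

Power calculation (two-sample t-test, normal approximation):
z_β = d · √(n/2) - z_α
z_β = 0.25 · √(76/2) - 1.645
z_β = 0.25 · 6.164 - 1.645
z_β = -0.104

Power = Φ(z_β) = Φ(-0.104) ≈ 0.459

Effect size d = 0.25 is small by Cohen's convention (0.2/0.5/0.8).

Threshold: power ≥ 0.80 is conventionally adequate.
Power ≈ 0.46 → the study is underpowered (power < 0.80).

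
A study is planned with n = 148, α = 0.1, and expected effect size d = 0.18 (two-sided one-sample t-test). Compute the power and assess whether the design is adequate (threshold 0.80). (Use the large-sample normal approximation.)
Power ≈ 0.71; the study is underpowered (power < 0.80)

Power calculation (one-sample t-test, normal approximation):
z_β = d · √n - z_{α/2}
z_β = 0.18 · √148 - 1.645
z_β = 0.18 · 12.166 - 1.645
z_β = 0.545

Power = Φ(z_β) = Φ(0.545) ≈ 0.707

Effect size d = 0.18 is very small by Cohen's convention (0.2/0.5/0.8).

Threshold: power ≥ 0.80 is conventionally adequate.
Power ≈ 0.71 → the study is underpowered (power < 0.80).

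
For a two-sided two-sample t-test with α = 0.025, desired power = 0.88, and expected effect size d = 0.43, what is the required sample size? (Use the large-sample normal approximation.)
n = 127 per group

Sample size formula (two-sample t-test, normal approximation):
n = 2 · ((z_{α/2} + z_β) / d)²

z_{α/2} = 2.241 (for α = 0.025, two-sided)
z_β = 1.175 (for power = 0.88)
d = 0.43

n = 2 · ((2.241 + 1.175) / 0.43)²
n = 2 · (7.944)²
n ≈ 126.21
Round up to the next whole number: n = 127 per group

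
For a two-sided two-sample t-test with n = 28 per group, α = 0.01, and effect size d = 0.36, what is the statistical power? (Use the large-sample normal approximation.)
Power ≈ 0.11

Power calculation (two-sample t-test, normal approximation):
z_β = d · √(n/2) - z_{α/2}
z_β = 0.36 · √(28/2) - 2.576
z_β = 0.36 · 3.742 - 2.576
z_β = -1.229

Power = Φ(z_β) = Φ(-1.229) ≈ 0.110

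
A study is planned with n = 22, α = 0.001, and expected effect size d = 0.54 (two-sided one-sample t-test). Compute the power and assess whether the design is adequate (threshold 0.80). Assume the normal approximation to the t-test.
Power ≈ 0.22; the study is underpowered (power < 0.80)

Power calculation (one-sample t-test, normal approximation):
z_β = d · √n - z_{α/2}
z_β = 0.54 · √22 - 3.291
z_β = 0.54 · 4.690 - 3.291
z_β = -0.758

Power = Φ(z_β) = Φ(-0.758) ≈ 0.224

Effect size d = 0.54 is medium by Cohen's convention (0.2/0.5/0.8).

Threshold: power ≥ 0.80 is conventionally adequate.
Power ≈ 0.22 → the study is underpowered (power < 0.80).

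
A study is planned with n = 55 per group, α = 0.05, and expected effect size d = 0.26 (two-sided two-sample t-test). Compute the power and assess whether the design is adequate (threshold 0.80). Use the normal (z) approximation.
Power ≈ 0.28; the study is underpowered (power < 0.80)

Power calculation (two-sample t-test, normal approximation):
z_β = d · √(n/2) - z_{α/2}
z_β = 0.26 · √(55/2) - 1.960
z_β = 0.26 · 5.244 - 1.960
z_β = -0.597

Power = Φ(z_β) = Φ(-0.597) ≈ 0.275

Effect size d = 0.26 is small by Cohen's convention (0.2/0.5/0.8).

Threshold: power ≥ 0.80 is conventionally adequate.
Power ≈ 0.28 → the study is underpowered (power < 0.80).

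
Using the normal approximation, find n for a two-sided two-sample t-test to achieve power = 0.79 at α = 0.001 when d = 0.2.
n = 840 per group

Sample size formula (two-sample t-test, normal approximation):
n = 2 · ((z_{α/2} + z_β) / d)²

z_{α/2} = 3.291 (for α = 0.001, two-sided)
z_β = 0.806 (for power = 0.79)
d = 0.2

n = 2 · ((3.291 + 0.806) / 0.2)²
n = 2 · (20.485)²
n ≈ 839.27
Round up to the next whole number: n = 840 per group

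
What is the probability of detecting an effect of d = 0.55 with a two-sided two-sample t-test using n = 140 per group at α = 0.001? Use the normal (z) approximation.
Power ≈ 0.91

Power calculation (two-sample t-test, normal approximation):
z_β = d · √(n/2) - z_{α/2}
z_β = 0.55 · √(140/2) - 3.291
z_β = 0.55 · 8.367 - 3.291
z_β = 1.311

Power = Φ(z_β) = Φ(1.311) ≈ 0.905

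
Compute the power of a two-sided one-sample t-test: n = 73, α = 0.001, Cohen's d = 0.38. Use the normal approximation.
Power ≈ 0.48

Power calculation (one-sample t-test, normal approximation):
z_β = d · √n - z_{α/2}
z_β = 0.38 · √73 - 3.291
z_β = 0.38 · 8.544 - 3.291
z_β = -0.044

Power = Φ(z_β) = Φ(-0.044) ≈ 0.483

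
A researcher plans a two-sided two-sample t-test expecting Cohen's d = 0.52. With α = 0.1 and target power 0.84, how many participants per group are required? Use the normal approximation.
n = 52 per group

Sample size formula (two-sample t-test, normal approximation):
n = 2 · ((z_{α/2} + z_β) / d)²

z_{α/2} = 1.645 (for α = 0.1, two-sided)
z_β = 0.994 (for power = 0.84)
d = 0.52

n = 2 · ((1.645 + 0.994) / 0.52)²
n = 2 · (5.075)²
n ≈ 51.51
Round up to the next whole number: n = 52 per group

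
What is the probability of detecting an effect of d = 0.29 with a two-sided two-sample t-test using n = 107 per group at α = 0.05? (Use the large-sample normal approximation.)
Power ≈ 0.56

Power calculation (two-sample t-test, normal approximation):
z_β = d · √(n/2) - z_{α/2}
z_β = 0.29 · √(107/2) - 1.960
z_β = 0.29 · 7.314 - 1.960
z_β = 0.161

Power = Φ(z_β) = Φ(0.161) ≈ 0.564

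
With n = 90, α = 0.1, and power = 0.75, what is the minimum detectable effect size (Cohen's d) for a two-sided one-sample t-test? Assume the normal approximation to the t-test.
d ≈ 0.24

Minimum detectable effect (one-sample t-test, normal approximation):
d = (z_{α/2} + z_β) / √n
d = (1.645 + 0.674) / √90
d = 2.319 / 9.487
d ≈ 0.24

By Cohen's convention (0.2 small / 0.5 medium / 0.8 large): small effect.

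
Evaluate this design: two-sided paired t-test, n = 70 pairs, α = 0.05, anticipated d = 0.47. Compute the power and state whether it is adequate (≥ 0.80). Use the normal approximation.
Power ≈ 0.98; the study is adequately powered (power ≥ 0.80)

Power calculation (paired t-test, normal approximation):
z_β = d · √n - z_{α/2}
z_β = 0.47 · √70 - 1.960
z_β = 0.47 · 8.367 - 1.960
z_β = 1.972

Power = Φ(z_β) = Φ(1.972) ≈ 0.976

Effect size d = 0.47 is small by Cohen's convention (0.2/0.5/0.8).

Threshold: power ≥ 0.80 is conventionally adequate.
Power ≈ 0.98 → the study is adequately powered (power ≥ 0.80).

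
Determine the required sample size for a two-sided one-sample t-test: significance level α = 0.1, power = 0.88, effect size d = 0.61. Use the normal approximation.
n = 22

Sample size formula (one-sample t-test, normal approximation):
n = ((z_{α/2} + z_β) / d)²

z_{α/2} = 1.645 (for α = 0.1, two-sided)
z_β = 1.175 (for power = 0.88)
d = 0.61

n = ((1.645 + 1.175) / 0.61)²
n = (4.623)²
n ≈ 21.37
Round up to the next whole number: n = 22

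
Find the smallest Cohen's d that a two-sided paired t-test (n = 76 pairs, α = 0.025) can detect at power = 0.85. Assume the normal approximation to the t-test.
d ≈ 0.38

Minimum detectable effect (paired t-test, normal approximation):
d = (z_{α/2} + z_β) / √n
d = (2.241 + 1.036) / √76
d = 3.278 / 8.718
d ≈ 0.38

By Cohen's convention (0.2 small / 0.5 medium / 0.8 large): small effect.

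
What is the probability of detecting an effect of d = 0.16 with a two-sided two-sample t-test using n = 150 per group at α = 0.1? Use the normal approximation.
Power ≈ 0.40

Power calculation (two-sample t-test, normal approximation):
z_β = d · √(n/2) - z_{α/2}
z_β = 0.16 · √(150/2) - 1.645
z_β = 0.16 · 8.660 - 1.645
z_β = -0.259

Power = Φ(z_β) = Φ(-0.259) ≈ 0.398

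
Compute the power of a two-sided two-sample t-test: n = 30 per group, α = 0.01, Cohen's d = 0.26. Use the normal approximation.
Power ≈ 0.06

Power calculation (two-sample t-test, normal approximation):
z_β = d · √(n/2) - z_{α/2}
z_β = 0.26 · √(30/2) - 2.576
z_β = 0.26 · 3.873 - 2.576
z_β = -1.569

Power = Φ(z_β) = Φ(-1.569) ≈ 0.058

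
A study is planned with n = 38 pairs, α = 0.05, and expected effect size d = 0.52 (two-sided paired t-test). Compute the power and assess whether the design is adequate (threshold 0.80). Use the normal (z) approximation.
Power ≈ 0.89; the study is adequately powered (power ≥ 0.80)

Power calculation (paired t-test, normal approximation):
z_β = d · √n - z_{α/2}
z_β = 0.52 · √38 - 1.960
z_β = 0.52 · 6.164 - 1.960
z_β = 1.246

Power = Φ(z_β) = Φ(1.246) ≈ 0.894

Effect size d = 0.52 is medium by Cohen's convention (0.2/0.5/0.8).

Threshold: power ≥ 0.80 is conventionally adequate.
Power ≈ 0.89 → the study is adequately powered (power ≥ 0.80).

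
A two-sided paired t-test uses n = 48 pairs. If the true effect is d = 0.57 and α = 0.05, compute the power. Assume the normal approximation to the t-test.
Power ≈ 0.98

Power calculation (paired t-test, normal approximation):
z_β = d · √n - z_{α/2}
z_β = 0.57 · √48 - 1.960
z_β = 0.57 · 6.928 - 1.960
z_β = 1.989

Power = Φ(z_β) = Φ(1.989) ≈ 0.977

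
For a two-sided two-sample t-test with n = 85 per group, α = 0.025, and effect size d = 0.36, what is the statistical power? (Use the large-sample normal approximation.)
Power ≈ 0.54

Power calculation (two-sample t-test, normal approximation):
z_β = d · √(n/2) - z_{α/2}
z_β = 0.36 · √(85/2) - 2.241
z_β = 0.36 · 6.519 - 2.241
z_β = 0.106

Power = Φ(z_β) = Φ(0.106) ≈ 0.542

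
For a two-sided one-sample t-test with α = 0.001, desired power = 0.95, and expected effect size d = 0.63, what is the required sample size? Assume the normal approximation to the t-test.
n = 62

Sample size formula (one-sample t-test, normal approximation):
n = ((z_{α/2} + z_β) / d)²

z_{α/2} = 3.291 (for α = 0.001, two-sided)
z_β = 1.645 (for power = 0.95)
d = 0.63

n = ((3.291 + 1.645) / 0.63)²
n = (7.835)²
n ≈ 61.39
Round up to the next whole number: n = 62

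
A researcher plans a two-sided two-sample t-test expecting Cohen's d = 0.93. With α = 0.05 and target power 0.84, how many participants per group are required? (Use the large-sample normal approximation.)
n = 21 per group

Sample size formula (two-sample t-test, normal approximation):
n = 2 · ((z_{α/2} + z_β) / d)²

z_{α/2} = 1.960 (for α = 0.05, two-sided)
z_β = 0.994 (for power = 0.84)
d = 0.93

n = 2 · ((1.960 + 0.994) / 0.93)²
n = 2 · (3.176)²
n ≈ 20.17
Round up to the next whole number: n = 21 per group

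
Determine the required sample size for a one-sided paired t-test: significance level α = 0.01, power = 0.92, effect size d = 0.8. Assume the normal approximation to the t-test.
n = 22 pairs

Sample size formula (paired t-test, normal approximation):
n = ((z_α + z_β) / d)²

z_α = 2.326 (for α = 0.01, one-sided)
z_β = 1.405 (for power = 0.92)
d = 0.8

n = ((2.326 + 1.405) / 0.8)²
n = (4.664)²
n ≈ 21.75
Round up to the next whole number: n = 22 pairs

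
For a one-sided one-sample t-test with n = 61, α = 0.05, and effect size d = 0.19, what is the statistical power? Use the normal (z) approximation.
Power ≈ 0.44

Power calculation (one-sample t-test, normal approximation):
z_β = d · √n - z_α
z_β = 0.19 · √61 - 1.645
z_β = 0.19 · 7.810 - 1.645
z_β = -0.161

Power = Φ(z_β) = Φ(-0.161) ≈ 0.436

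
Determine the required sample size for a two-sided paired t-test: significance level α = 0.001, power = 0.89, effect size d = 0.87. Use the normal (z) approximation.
n = 27 pairs

Sample size formula (paired t-test, normal approximation):
n = ((z_{α/2} + z_β) / d)²

z_{α/2} = 3.291 (for α = 0.001, two-sided)
z_β = 1.227 (for power = 0.89)
d = 0.87

n = ((3.291 + 1.227) / 0.87)²
n = (5.193)²
n ≈ 26.97
Round up to the next whole number: n = 27 pairs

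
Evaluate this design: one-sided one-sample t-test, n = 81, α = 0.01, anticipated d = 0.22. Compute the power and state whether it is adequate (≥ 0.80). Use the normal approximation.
Power ≈ 0.36; the study is underpowered (power < 0.80)

Power calculation (one-sample t-test, normal approximation):
z_β = d · √n - z_α
z_β = 0.22 · √81 - 2.326
z_β = 0.22 · 9.000 - 2.326
z_β = -0.346

Power = Φ(z_β) = Φ(-0.346) ≈ 0.365

Effect size d = 0.22 is small by Cohen's convention (0.2/0.5/0.8).

Threshold: power ≥ 0.80 is conventionally adequate.
Power ≈ 0.36 → the study is underpowered (power < 0.80).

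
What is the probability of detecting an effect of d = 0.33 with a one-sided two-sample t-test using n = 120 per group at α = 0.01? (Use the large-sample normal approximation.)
Power ≈ 0.59

Power calculation (two-sample t-test, normal approximation):
z_β = d · √(n/2) - z_α
z_β = 0.33 · √(120/2) - 2.326
z_β = 0.33 · 7.746 - 2.326
z_β = 0.230

Power = Φ(z_β) = Φ(0.230) ≈ 0.591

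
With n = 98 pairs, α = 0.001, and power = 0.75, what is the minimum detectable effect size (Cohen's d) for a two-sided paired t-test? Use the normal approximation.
d ≈ 0.40

Minimum detectable effect (paired t-test, normal approximation):
d = (z_{α/2} + z_β) / √n
d = (3.291 + 0.674) / √98
d = 3.965 / 9.899
d ≈ 0.40

By Cohen's convention (0.2 small / 0.5 medium / 0.8 large): small effect.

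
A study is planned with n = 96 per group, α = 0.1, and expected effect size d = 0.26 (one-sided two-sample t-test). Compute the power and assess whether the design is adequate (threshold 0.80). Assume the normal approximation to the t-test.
Power ≈ 0.70; the study is underpowered (power < 0.80)

Power calculation (two-sample t-test, normal approximation):
z_β = d · √(n/2) - z_α
z_β = 0.26 · √(96/2) - 1.282
z_β = 0.26 · 6.928 - 1.282
z_β = 0.520

Power = Φ(z_β) = Φ(0.520) ≈ 0.698

Effect size d = 0.26 is small by Cohen's convention (0.2/0.5/0.8).

Threshold: power ≥ 0.80 is conventionally adequate.
Power ≈ 0.70 → the study is underpowered (power < 0.80).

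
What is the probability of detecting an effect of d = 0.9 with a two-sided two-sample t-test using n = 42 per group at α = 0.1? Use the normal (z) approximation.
Power ≈ 0.99

Power calculation (two-sample t-test, normal approximation):
z_β = d · √(n/2) - z_{α/2}
z_β = 0.9 · √(42/2) - 1.645
z_β = 0.9 · 4.583 - 1.645
z_β = 2.479

Power = Φ(z_β) = Φ(2.479) ≈ 0.993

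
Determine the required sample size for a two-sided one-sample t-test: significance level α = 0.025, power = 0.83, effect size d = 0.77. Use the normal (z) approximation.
n = 18

Sample size formula (one-sample t-test, normal approximation):
n = ((z_{α/2} + z_β) / d)²

z_{α/2} = 2.241 (for α = 0.025, two-sided)
z_β = 0.954 (for power = 0.83)
d = 0.77

n = ((2.241 + 0.954) / 0.77)²
n = (4.149)²
n ≈ 17.21
Round up to the next whole number: n = 18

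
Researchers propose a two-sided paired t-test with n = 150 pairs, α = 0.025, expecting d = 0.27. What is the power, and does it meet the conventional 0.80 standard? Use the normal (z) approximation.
Power ≈ 0.86; the study is adequately powered (power ≥ 0.80)

Power calculation (paired t-test, normal approximation):
z_β = d · √n - z_{α/2}
z_β = 0.27 · √150 - 2.241
z_β = 0.27 · 12.247 - 2.241
z_β = 1.065

Power = Φ(z_β) = Φ(1.065) ≈ 0.857

Effect size d = 0.27 is small by Cohen's convention (0.2/0.5/0.8).

Threshold: power ≥ 0.80 is conventionally adequate.
Power ≈ 0.86 → the study is adequately powered (power ≥ 0.80).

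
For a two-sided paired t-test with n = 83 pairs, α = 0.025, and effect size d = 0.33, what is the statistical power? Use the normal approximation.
Power ≈ 0.78

Power calculation (paired t-test, normal approximation):
z_β = d · √n - z_{α/2}
z_β = 0.33 · √83 - 2.241
z_β = 0.33 · 9.110 - 2.241
z_β = 0.765

Power = Φ(z_β) = Φ(0.765) ≈ 0.778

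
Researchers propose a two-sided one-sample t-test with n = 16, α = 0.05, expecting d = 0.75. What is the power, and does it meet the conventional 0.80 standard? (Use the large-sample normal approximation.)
Power ≈ 0.85; the study is adequately powered (power ≥ 0.80)

Power calculation (one-sample t-test, normal approximation):
z_β = d · √n - z_{α/2}
z_β = 0.75 · √16 - 1.960
z_β = 0.75 · 4.000 - 1.960
z_β = 1.040

Power = Φ(z_β) = Φ(1.040) ≈ 0.851

Effect size d = 0.75 is medium by Cohen's convention (0.2/0.5/0.8).

Threshold: power ≥ 0.80 is conventionally adequate.
Power ≈ 0.85 → the study is adequately powered (power ≥ 0.80).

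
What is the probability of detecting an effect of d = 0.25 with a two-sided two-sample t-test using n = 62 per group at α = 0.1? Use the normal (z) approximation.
Power ≈ 0.40

Power calculation (two-sample t-test, normal approximation):
z_β = d · √(n/2) - z_{α/2}
z_β = 0.25 · √(62/2) - 1.645
z_β = 0.25 · 5.568 - 1.645
z_β = -0.253

Power = Φ(z_β) = Φ(-0.253) ≈ 0.400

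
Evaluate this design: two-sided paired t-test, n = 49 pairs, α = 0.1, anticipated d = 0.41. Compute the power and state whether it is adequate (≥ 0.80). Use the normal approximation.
Power ≈ 0.89; the study is adequately powered (power ≥ 0.80)

Power calculation (paired t-test, normal approximation):
z_β = d · √n - z_{α/2}
z_β = 0.41 · √49 - 1.645
z_β = 0.41 · 7.000 - 1.645
z_β = 1.225

Power = Φ(z_β) = Φ(1.225) ≈ 0.890

Effect size d = 0.41 is small by Cohen's convention (0.2/0.5/0.8).

Threshold: power ≥ 0.80 is conventionally adequate.
Power ≈ 0.89 → the study is adequately powered (power ≥ 0.80).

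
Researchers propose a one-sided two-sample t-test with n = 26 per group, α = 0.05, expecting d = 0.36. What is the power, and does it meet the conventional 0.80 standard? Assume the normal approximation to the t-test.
Power ≈ 0.36; the study is underpowered (power < 0.80)

Power calculation (two-sample t-test, normal approximation):
z_β = d · √(n/2) - z_α
z_β = 0.36 · √(26/2) - 1.645
z_β = 0.36 · 3.606 - 1.645
z_β = -0.347

Power = Φ(z_β) = Φ(-0.347) ≈ 0.364

Effect size d = 0.36 is small by Cohen's convention (0.2/0.5/0.8).

Threshold: power ≥ 0.80 is conventionally adequate.
Power ≈ 0.36 → the study is underpowered (power < 0.80).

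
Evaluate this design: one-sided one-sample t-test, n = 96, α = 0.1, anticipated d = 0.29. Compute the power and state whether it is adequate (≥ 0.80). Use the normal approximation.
Power ≈ 0.94; the study is adequately powered (power ≥ 0.80)

Power calculation (one-sample t-test, normal approximation):
z_β = d · √n - z_α
z_β = 0.29 · √96 - 1.282
z_β = 0.29 · 9.798 - 1.282
z_β = 1.560

Power = Φ(z_β) = Φ(1.560) ≈ 0.941

Effect size d = 0.29 is small by Cohen's convention (0.2/0.5/0.8).

Threshold: power ≥ 0.80 is conventionally adequate.
Power ≈ 0.94 → the study is adequately powered (power ≥ 0.80).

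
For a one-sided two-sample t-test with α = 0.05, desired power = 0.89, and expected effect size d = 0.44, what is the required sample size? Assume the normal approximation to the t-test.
n = 86 per group

Sample size formula (two-sample t-test, normal approximation):
n = 2 · ((z_α + z_β) / d)²

z_α = 1.645 (for α = 0.05, one-sided)
z_β = 1.227 (for power = 0.89)
d = 0.44

n = 2 · ((1.645 + 1.227) / 0.44)²
n = 2 · (6.527)²
n ≈ 85.20
Round up to the next whole number: n = 86 per group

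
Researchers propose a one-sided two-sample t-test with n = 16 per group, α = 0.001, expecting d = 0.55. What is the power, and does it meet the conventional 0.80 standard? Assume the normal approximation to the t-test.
Power ≈ 0.06; the study is underpowered (power < 0.80)

Power calculation (two-sample t-test, normal approximation):
z_β = d · √(n/2) - z_α
z_β = 0.55 · √(16/2) - 3.090
z_β = 0.55 · 2.828 - 3.090
z_β = -1.535

Power = Φ(z_β) = Φ(-1.535) ≈ 0.062

Effect size d = 0.55 is medium by Cohen's convention (0.2/0.5/0.8).

Threshold: power ≥ 0.80 is conventionally adequate.
Power ≈ 0.06 → the study is underpowered (power < 0.80).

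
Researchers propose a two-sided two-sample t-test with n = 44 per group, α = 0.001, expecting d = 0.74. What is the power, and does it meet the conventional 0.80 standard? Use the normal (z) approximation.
Power ≈ 0.57; the study is underpowered (power < 0.80)

Power calculation (two-sample t-test, normal approximation):
z_β = d · √(n/2) - z_{α/2}
z_β = 0.74 · √(44/2) - 3.291
z_β = 0.74 · 4.690 - 3.291
z_β = 0.180

Power = Φ(z_β) = Φ(0.180) ≈ 0.572

Effect size d = 0.74 is medium by Cohen's convention (0.2/0.5/0.8).

Threshold: power ≥ 0.80 is conventionally adequate.
Power ≈ 0.57 → the study is underpowered (power < 0.80).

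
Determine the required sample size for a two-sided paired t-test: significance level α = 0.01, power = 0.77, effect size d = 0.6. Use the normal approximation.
n = 31 pairs

Sample size formula (paired t-test, normal approximation):
n = ((z_{α/2} + z_β) / d)²

z_{α/2} = 2.576 (for α = 0.01, two-sided)
z_β = 0.739 (for power = 0.77)
d = 0.6

n = ((2.576 + 0.739) / 0.6)²
n = (5.525)²
n ≈ 30.53
Round up to the next whole number: n = 31 pairs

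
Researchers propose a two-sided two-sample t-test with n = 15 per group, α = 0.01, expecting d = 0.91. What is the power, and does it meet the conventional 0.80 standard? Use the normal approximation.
Power ≈ 0.47; the study is underpowered (power < 0.80)

Power calculation (two-sample t-test, normal approximation):
z_β = d · √(n/2) - z_{α/2}
z_β = 0.91 · √(15/2) - 2.576
z_β = 0.91 · 2.739 - 2.576
z_β = -0.084

Power = Φ(z_β) = Φ(-0.084) ≈ 0.467

Effect size d = 0.91 is large by Cohen's convention (0.2/0.5/0.8).

Threshold: power ≥ 0.80 is conventionally adequate.
Power ≈ 0.47 → the study is underpowered (power < 0.80).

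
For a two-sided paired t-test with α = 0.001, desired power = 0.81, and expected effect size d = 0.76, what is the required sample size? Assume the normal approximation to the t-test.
n = 31 pairs

Sample size formula (paired t-test, normal approximation):
n = ((z_{α/2} + z_β) / d)²

z_{α/2} = 3.291 (for α = 0.001, two-sided)
z_β = 0.878 (for power = 0.81)
d = 0.76

n = ((3.291 + 0.878) / 0.76)²
n = (5.486)²
n ≈ 30.10
Round up to the next whole number: n = 31 pairs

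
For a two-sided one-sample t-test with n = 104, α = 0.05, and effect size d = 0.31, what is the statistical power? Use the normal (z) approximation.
Power ≈ 0.89

Power calculation (one-sample t-test, normal approximation):
z_β = d · √n - z_{α/2}
z_β = 0.31 · √104 - 1.960
z_β = 0.31 · 10.198 - 1.960
z_β = 1.201

Power = Φ(z_β) = Φ(1.201) ≈ 0.885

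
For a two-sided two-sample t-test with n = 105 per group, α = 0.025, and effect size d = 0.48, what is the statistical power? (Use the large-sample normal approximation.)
Power ≈ 0.89

Power calculation (two-sample t-test, normal approximation):
z_β = d · √(n/2) - z_{α/2}
z_β = 0.48 · √(105/2) - 2.241
z_β = 0.48 · 7.246 - 2.241
z_β = 1.237

Power = Φ(z_β) = Φ(1.237) ≈ 0.892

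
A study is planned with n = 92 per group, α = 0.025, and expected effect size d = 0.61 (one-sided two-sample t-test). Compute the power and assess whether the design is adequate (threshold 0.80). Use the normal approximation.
Power ≈ 0.99; the study is adequately powered (power ≥ 0.80)

Power calculation (two-sample t-test, normal approximation):
z_β = d · √(n/2) - z_α
z_β = 0.61 · √(92/2) - 1.960
z_β = 0.61 · 6.782 - 1.960
z_β = 2.177

Power = Φ(z_β) = Φ(2.177) ≈ 0.985

Effect size d = 0.61 is medium by Cohen's convention (0.2/0.5/0.8).

Threshold: power ≥ 0.80 is conventionally adequate.
Power ≈ 0.99 → the study is adequately powered (power ≥ 0.80).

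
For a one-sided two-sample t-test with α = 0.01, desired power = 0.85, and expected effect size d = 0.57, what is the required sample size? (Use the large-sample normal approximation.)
n = 70 per group

Sample size formula (two-sample t-test, normal approximation):
n = 2 · ((z_α + z_β) / d)²

z_α = 2.326 (for α = 0.01, one-sided)
z_β = 1.036 (for power = 0.85)
d = 0.57

n = 2 · ((2.326 + 1.036) / 0.57)²
n = 2 · (5.898)²
n ≈ 69.57
Round up to the next whole number: n = 70 per group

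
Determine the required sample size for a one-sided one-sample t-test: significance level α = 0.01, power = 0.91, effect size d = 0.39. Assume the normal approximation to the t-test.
n = 89

Sample size formula (one-sample t-test, normal approximation):
n = ((z_α + z_β) / d)²

z_α = 2.326 (for α = 0.01, one-sided)
z_β = 1.341 (for power = 0.91)
d = 0.39

n = ((2.326 + 1.341) / 0.39)²
n = (9.403)²
n ≈ 88.42
Round up to the next whole number: n = 89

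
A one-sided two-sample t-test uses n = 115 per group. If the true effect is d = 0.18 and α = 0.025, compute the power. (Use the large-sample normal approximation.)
Power ≈ 0.28

Power calculation (two-sample t-test, normal approximation):
z_β = d · √(n/2) - z_α
z_β = 0.18 · √(115/2) - 1.960
z_β = 0.18 · 7.583 - 1.960
z_β = -0.595

Power = Φ(z_β) = Φ(-0.595) ≈ 0.276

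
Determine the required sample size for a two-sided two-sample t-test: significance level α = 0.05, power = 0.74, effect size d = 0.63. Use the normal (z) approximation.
n = 35 per group

Sample size formula (two-sample t-test, normal approximation):
n = 2 · ((z_{α/2} + z_β) / d)²

z_{α/2} = 1.960 (for α = 0.05, two-sided)
z_β = 0.643 (for power = 0.74)
d = 0.63

n = 2 · ((1.960 + 0.643) / 0.63)²
n = 2 · (4.132)²
n ≈ 34.15
Round up to the next whole number: n = 35 per group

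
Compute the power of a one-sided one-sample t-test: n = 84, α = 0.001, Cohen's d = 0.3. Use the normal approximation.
Power ≈ 0.37

Power calculation (one-sample t-test, normal approximation):
z_β = d · √n - z_α
z_β = 0.3 · √84 - 3.090
z_β = 0.3 · 9.165 - 3.090
z_β = -0.341

Power = Φ(z_β) = Φ(-0.341) ≈ 0.367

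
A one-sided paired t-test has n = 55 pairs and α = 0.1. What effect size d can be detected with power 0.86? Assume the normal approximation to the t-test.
d ≈ 0.32

Minimum detectable effect (paired t-test, normal approximation):
d = (z_α + z_β) / √n
d = (1.282 + 1.080) / √55
d = 2.362 / 7.416
d ≈ 0.32

By Cohen's convention (0.2 small / 0.5 medium / 0.8 large): small effect.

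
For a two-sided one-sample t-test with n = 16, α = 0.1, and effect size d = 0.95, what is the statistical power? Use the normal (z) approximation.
Power ≈ 0.98

Power calculation (one-sample t-test, normal approximation):
z_β = d · √n - z_{α/2}
z_β = 0.95 · √16 - 1.645
z_β = 0.95 · 4.000 - 1.645
z_β = 2.155

Power = Φ(z_β) = Φ(2.155) ≈ 0.984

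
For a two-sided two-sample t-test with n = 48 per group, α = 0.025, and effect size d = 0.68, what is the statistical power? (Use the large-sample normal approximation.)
Power ≈ 0.86

Power calculation (two-sample t-test, normal approximation):
z_β = d · √(n/2) - z_{α/2}
z_β = 0.68 · √(48/2) - 2.241
z_β = 0.68 · 4.899 - 2.241
z_β = 1.090

Power = Φ(z_β) = Φ(1.090) ≈ 0.862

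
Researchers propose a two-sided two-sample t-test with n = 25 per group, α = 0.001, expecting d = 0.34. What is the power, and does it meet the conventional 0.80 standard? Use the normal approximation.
Power ≈ 0.02; the study is underpowered (power < 0.80)

Power calculation (two-sample t-test, normal approximation):
z_β = d · √(n/2) - z_{α/2}
z_β = 0.34 · √(25/2) - 3.291
z_β = 0.34 · 3.536 - 3.291
z_β = -2.088

Power = Φ(z_β) = Φ(-2.088) ≈ 0.018

Effect size d = 0.34 is small by Cohen's convention (0.2/0.5/0.8).

Threshold: power ≥ 0.80 is conventionally adequate.
Power ≈ 0.02 → the study is underpowered (power < 0.80).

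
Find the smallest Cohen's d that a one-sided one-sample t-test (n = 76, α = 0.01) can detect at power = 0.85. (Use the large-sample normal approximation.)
d ≈ 0.39

Minimum detectable effect (one-sample t-test, normal approximation):
d = (z_α + z_β) / √n
d = (2.326 + 1.036) / √76
d = 3.363 / 8.718
d ≈ 0.39

By Cohen's convention (0.2 small / 0.5 medium / 0.8 large): small effect.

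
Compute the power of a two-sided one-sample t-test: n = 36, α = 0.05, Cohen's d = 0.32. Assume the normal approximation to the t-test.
Power ≈ 0.48

Power calculation (one-sample t-test, normal approximation):
z_β = d · √n - z_{α/2}
z_β = 0.32 · √36 - 1.960
z_β = 0.32 · 6.000 - 1.960
z_β = -0.040

Power = Φ(z_β) = Φ(-0.040) ≈ 0.484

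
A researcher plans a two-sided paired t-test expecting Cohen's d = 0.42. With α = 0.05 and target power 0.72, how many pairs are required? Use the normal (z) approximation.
n = 37 pairs

Sample size formula (paired t-test, normal approximation):
n = ((z_{α/2} + z_β) / d)²

z_{α/2} = 1.960 (for α = 0.05, two-sided)
z_β = 0.583 (for power = 0.72)
d = 0.42

n = ((1.960 + 0.583) / 0.42)²
n = (6.055)²
n ≈ 36.66
Round up to the next whole number: n = 37 pairs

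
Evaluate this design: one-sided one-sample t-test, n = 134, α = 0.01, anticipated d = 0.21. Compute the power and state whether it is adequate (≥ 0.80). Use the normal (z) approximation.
Power ≈ 0.54; the study is underpowered (power < 0.80)

Power calculation (one-sample t-test, normal approximation):
z_β = d · √n - z_α
z_β = 0.21 · √134 - 2.326
z_β = 0.21 · 11.576 - 2.326
z_β = 0.105

Power = Φ(z_β) = Φ(0.105) ≈ 0.542

Effect size d = 0.21 is small by Cohen's convention (0.2/0.5/0.8).

Threshold: power ≥ 0.80 is conventionally adequate.
Power ≈ 0.54 → the study is underpowered (power < 0.80).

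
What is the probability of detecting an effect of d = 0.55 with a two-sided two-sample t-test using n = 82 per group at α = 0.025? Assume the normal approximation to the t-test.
Power ≈ 0.90

Power calculation (two-sample t-test, normal approximation):
z_β = d · √(n/2) - z_{α/2}
z_β = 0.55 · √(82/2) - 2.241
z_β = 0.55 · 6.403 - 2.241
z_β = 1.280

Power = Φ(z_β) = Φ(1.280) ≈ 0.900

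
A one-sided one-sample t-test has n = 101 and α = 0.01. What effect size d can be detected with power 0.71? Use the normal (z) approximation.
d ≈ 0.29

Minimum detectable effect (one-sample t-test, normal approximation):
d = (z_α + z_β) / √n
d = (2.326 + 0.553) / √101
d = 2.880 / 10.050
d ≈ 0.29

By Cohen's convention (0.2 small / 0.5 medium / 0.8 large): small effect.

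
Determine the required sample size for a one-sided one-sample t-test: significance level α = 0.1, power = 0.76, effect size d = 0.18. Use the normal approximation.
n = 122

Sample size formula (one-sample t-test, normal approximation):
n = ((z_α + z_β) / d)²

z_α = 1.282 (for α = 0.1, one-sided)
z_β = 0.706 (for power = 0.76)
d = 0.18

n = ((1.282 + 0.706) / 0.18)²
n = (11.044)²
n ≈ 121.97
Round up to the next whole number: n = 122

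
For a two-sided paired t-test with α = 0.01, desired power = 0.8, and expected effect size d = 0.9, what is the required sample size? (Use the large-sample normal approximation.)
n = 15 pairs

Sample size formula (paired t-test, normal approximation):
n = ((z_{α/2} + z_β) / d)²

z_{α/2} = 2.576 (for α = 0.01, two-sided)
z_β = 0.842 (for power = 0.8)
d = 0.9

n = ((2.576 + 0.842) / 0.9)²
n = (3.798)²
n ≈ 14.42
Round up to the next whole number: n = 15 pairs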